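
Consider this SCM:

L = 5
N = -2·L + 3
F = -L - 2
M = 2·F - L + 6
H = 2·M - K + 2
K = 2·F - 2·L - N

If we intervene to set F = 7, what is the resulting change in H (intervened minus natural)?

The intervention breaks the incoming arrows to F: F = -L - 2 no longer applies, and F = 7.
N = -2·L + 3  [with L=5]  = -7
K = 2·F - 2·L - N  [with F=7, L=5, N=-7]  = 11
M = 2·F - L + 6  [with F=7, L=5]  = 15
H = 2·M - K + 2  [with M=15, K=11]  = 21
Without intervention: N = -2·L + 3  [with L=5]  = -7; F = -L - 2  [with L=5]  = -7; K = 2·F - 2·L - N  [with F=-7, L=5, N=-7]  = -17; M = 2·F - L + 6  [with F=-7, L=5]  = -13; H = 2·M - K + 2  [with M=-13, K=-17]  = -7.
Change = 21 − (-7) = 28.

28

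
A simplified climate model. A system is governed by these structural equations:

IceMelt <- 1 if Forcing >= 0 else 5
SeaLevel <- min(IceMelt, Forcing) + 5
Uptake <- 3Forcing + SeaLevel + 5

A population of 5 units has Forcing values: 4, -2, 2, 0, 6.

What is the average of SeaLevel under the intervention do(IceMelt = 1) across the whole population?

5.2

do(IceMelt=1) breaks IceMelt's dependence on Forcing. With IceMelt=1 fixed, SeaLevel across the units is 6, 3, 6, 5, 6, mean 5.2.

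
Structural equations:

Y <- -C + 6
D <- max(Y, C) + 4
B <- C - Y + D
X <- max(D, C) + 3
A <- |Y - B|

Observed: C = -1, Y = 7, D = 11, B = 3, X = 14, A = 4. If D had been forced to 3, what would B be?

The intervention breaks the incoming arrows to D: D <- max(Y, C) + 4 no longer applies, and D = 3.
Y = -C + 6  [with C=-1]  = 7
B = C - Y + D  [with C=-1, Y=7, D=3]  = -5

-5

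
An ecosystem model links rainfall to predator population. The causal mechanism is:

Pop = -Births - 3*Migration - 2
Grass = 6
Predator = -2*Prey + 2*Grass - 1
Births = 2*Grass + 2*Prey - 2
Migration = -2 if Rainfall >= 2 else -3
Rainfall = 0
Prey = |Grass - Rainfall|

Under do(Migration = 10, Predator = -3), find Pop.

Under do(Migration = 10, Predator = -3), each intervened variable's structural equation is replaced by its fixed value.
Prey = |Grass - Rainfall|  [with Grass=6, Rainfall=0]  = 6
Births = 2*Grass + 2*Prey - 2  [with Grass=6, Prey=6]  = 22
Pop = -Births - 3*Migration - 2  [with Births=22, Migration=10]  = -54

-54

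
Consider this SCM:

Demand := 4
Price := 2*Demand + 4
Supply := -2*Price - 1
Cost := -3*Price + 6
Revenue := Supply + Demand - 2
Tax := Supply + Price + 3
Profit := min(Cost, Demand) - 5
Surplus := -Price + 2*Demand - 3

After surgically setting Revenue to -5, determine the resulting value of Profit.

-35

Under do(Revenue=-5), the mechanism Revenue := Supply + Demand - 2 is discarded; Revenue is fixed at -5.
Since Profit is not a descendant of the intervened variable, it is unaffected.
Price = 2*Demand + 4  [with Demand=4]  = 12
Cost = -3*Price + 6  [with Price=12]  = -30
Profit = min(Cost, Demand) - 5  [with Cost=-30, Demand=4]  = -35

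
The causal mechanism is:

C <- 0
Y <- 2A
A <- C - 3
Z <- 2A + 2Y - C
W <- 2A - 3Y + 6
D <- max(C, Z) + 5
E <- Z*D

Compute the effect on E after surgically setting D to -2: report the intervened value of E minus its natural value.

126

The intervention breaks the incoming arrows to D: D <- max(C, Z) + 5 no longer applies, and D = -2.
A = C - 3  [with C=0]  = -3
Y = 2A  [with A=-3]  = -6
Z = 2A + 2Y - C  [with A=-3, Y=-6, C=0]  = -18
E = Z*D  [with Z=-18, D=-2]  = 36
Without intervention: A = C - 3  [with C=0]  = -3; Y = 2A  [with A=-3]  = -6; Z = 2A + 2Y - C  [with A=-3, Y=-6, C=0]  = -18; D = max(C, Z) + 5  [with C=0, Z=-18]  = 5; E = Z*D  [with Z=-18, D=5]  = -90.
Change = 36 − (-90) = 126.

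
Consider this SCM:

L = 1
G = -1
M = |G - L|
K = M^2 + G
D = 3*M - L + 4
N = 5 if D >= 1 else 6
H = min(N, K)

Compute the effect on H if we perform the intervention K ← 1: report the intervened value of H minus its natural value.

-2

The intervention breaks the incoming arrows to K: K = M^2 + G no longer applies, and K = 1.
M = |G - L|  [with G=-1, L=1]  = 2
D = 3*M - L + 4  [with M=2, L=1]  = 9
N = 5 if D >= 1 else 6  [with D=9]  = 5
H = min(N, K)  [with N=5, K=1]  = 1
Without intervention: M = |G - L|  [with G=-1, L=1]  = 2; K = M^2 + G  [with M=2, G=-1]  = 3; D = 3*M - L + 4  [with M=2, L=1]  = 9; N = 5 if D >= 1 else 6  [with D=9]  = 5; H = min(N, K)  [with N=5, K=3]  = 3.
Change = 1 − 3 = -2.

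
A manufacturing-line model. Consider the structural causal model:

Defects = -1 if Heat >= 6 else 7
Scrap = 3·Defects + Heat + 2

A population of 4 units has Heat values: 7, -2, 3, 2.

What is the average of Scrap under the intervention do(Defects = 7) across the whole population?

The intervention sets Defects=7 in all 4 units regardless of Heat. Recomputing Scrap per unit gives 30, 21, 26, 25; average 25.5.

25.5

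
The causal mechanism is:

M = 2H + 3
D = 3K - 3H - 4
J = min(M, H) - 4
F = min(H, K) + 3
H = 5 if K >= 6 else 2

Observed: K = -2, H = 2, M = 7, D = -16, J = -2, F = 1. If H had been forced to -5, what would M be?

-7

The intervention breaks the incoming arrows to H: H = 5 if K >= 6 else 2 no longer applies, and H = -5.
M = 2H + 3  [with H=-5]  = -7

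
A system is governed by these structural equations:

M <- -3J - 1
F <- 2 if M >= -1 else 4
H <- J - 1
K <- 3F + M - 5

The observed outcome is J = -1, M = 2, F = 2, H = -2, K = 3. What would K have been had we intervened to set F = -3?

-12

do(F=-3) replaces the equation F <- 2 if M >= -1 else 4 with the constant F = -3.
M = -3J - 1  [with J=-1]  = 2
K = 3F + M - 5  [with F=-3, M=2]  = -12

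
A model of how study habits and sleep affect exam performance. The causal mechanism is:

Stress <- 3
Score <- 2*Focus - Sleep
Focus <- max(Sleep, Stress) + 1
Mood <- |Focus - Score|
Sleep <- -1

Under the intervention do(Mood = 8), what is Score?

The intervention breaks the incoming arrows to Mood: Mood <- |Focus - Score| no longer applies, and Mood = 8.
Since Score is not a descendant of the intervened variable, it is unaffected.
Focus = max(Sleep, Stress) + 1  [with Sleep=-1, Stress=3]  = 4
Score = 2*Focus - Sleep  [with Focus=4, Sleep=-1]  = 9

9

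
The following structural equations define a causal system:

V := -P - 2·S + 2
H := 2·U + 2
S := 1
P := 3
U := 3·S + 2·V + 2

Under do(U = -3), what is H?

-4

Intervening sets U = -3 and removes its equation (U := 3·S + 2·V + 2).
H = 2·U + 2  [with U=-3]  = -4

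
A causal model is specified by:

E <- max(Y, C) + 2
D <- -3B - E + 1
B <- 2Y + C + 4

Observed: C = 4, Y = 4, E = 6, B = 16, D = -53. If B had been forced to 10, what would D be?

-35

Intervening sets B = 10 and removes its equation (B <- 2Y + C + 4).
E = max(Y, C) + 2  [with Y=4, C=4]  = 6
D = -3B - E + 1  [with B=10, E=6]  = -35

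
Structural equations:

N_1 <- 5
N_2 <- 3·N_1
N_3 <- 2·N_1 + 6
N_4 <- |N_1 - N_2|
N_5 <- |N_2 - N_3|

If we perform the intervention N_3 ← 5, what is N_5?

do(N_3=5) replaces the equation N_3 <- 2·N_1 + 6 with the constant N_3 = 5.
N_2 = 3·N_1  [with N_1=5]  = 15
N_5 = |N_2 - N_3|  [with N_2=15, N_3=5]  = 10

10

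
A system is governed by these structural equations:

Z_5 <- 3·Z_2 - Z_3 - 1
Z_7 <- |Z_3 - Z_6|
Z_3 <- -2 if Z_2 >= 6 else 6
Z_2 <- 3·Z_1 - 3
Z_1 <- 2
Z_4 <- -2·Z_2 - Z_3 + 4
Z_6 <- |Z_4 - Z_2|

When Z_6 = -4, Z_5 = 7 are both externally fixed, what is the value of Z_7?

10

Setting Z_6 = -4, Z_5 = 7 by intervention discards those variables' equations.
Z_2 = 3·Z_1 - 3  [with Z_1=2]  = 3
Z_3 = -2 if Z_2 >= 6 else 6  [with Z_2=3]  = 6
Z_7 = |Z_3 - Z_6|  [with Z_3=6, Z_6=-4]  = 10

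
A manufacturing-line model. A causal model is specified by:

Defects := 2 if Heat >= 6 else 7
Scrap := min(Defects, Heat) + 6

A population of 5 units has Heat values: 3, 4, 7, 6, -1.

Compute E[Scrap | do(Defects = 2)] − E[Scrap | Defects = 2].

The intervention sets Defects=2 in all 5 units regardless of Heat. Recomputing Scrap per unit gives 8, 8, 8, 8, 5; average 7.4.
E[Scrap|Defects=2] averages over only the 2 units with Defects=2 (Heat = 7, 6): Scrap = 8, 8, mean 8.
Difference = 7.4 − 8 = -0.6.

-0.6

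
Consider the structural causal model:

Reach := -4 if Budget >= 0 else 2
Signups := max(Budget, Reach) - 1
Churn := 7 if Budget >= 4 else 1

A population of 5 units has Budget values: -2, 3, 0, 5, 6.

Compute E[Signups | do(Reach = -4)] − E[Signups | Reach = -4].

-1.1

Under do(Reach=-4), Reach's equation is replaced by Reach=-4 for every unit. Per-unit Signups: -3, 2, -1, 4, 5. Mean = 1.4.
Observing Reach=-4 restricts to units where Reach's equation naturally yields -4: Budget ∈ {3, 0, 5, 6}. In that subpopulation Signups = 2, -1, 4, 5, mean 2.5.
Difference = 1.4 − 2.5 = -1.1.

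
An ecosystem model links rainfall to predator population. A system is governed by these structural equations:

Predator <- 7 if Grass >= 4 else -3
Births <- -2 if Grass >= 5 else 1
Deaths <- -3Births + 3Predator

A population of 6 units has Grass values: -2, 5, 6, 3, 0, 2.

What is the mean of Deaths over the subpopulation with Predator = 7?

27

Observing Predator=7 restricts to units where Predator's equation naturally yields 7: Grass ∈ {5, 6}. In that subpopulation Deaths = 27, 27, mean 27.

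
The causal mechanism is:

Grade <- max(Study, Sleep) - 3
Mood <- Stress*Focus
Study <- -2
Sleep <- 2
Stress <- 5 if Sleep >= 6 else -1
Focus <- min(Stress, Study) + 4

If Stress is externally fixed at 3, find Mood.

do(Stress=3) replaces the equation Stress <- 5 if Sleep >= 6 else -1 with the constant Stress = 3.
Focus = min(Stress, Study) + 4  [with Stress=3, Study=-2]  = 2
Mood = Stress*Focus  [with Stress=3, Focus=2]  = 6

6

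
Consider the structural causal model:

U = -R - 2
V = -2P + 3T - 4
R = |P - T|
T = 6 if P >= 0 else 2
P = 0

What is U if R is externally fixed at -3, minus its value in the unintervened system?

9

Intervening sets R = -3 and removes its equation (R = |P - T|).
U = -R - 2  [with R=-3]  = 1
Without intervention: T = 6 if P >= 0 else 2  [with P=0]  = 6; R = |P - T|  [with P=0, T=6]  = 6; U = -R - 2  [with R=6]  = -8.
Change = 1 − (-8) = 9.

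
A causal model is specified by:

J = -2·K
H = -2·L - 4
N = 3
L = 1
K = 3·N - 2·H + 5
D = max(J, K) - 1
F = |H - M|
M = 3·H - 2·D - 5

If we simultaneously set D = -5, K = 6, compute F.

Under do(D = -5, K = 6), each intervened variable's structural equation is replaced by its fixed value.
H = -2·L - 4  [with L=1]  = -6
M = 3·H - 2·D - 5  [with H=-6, D=-5]  = -13
F = |H - M|  [with H=-6, M=-13]  = 7

7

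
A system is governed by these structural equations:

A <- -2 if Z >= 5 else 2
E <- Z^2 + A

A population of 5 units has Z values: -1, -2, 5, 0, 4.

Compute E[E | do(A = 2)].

11.2

Every unit gets A=2 under the intervention. E values become 3, 6, 27, 2, 18; E[E|do(A=2)] = 11.2.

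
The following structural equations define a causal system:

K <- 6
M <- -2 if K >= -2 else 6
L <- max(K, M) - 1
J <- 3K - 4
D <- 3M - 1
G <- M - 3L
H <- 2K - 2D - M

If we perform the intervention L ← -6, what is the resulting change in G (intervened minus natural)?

33

The intervention breaks the incoming arrows to L: L <- max(K, M) - 1 no longer applies, and L = -6.
M = -2 if K >= -2 else 6  [with K=6]  = -2
G = M - 3L  [with M=-2, L=-6]  = 16
Without intervention: M = -2 if K >= -2 else 6  [with K=6]  = -2; L = max(K, M) - 1  [with K=6, M=-2]  = 5; G = M - 3L  [with M=-2, L=5]  = -17.
Change = 16 − (-17) = 33.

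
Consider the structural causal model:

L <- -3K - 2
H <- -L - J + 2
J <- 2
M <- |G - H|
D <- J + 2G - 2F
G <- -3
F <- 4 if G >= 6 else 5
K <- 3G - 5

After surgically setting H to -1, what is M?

2

do(H=-1) replaces the equation H <- -L - J + 2 with the constant H = -1.
M = |G - H|  [with G=-3, H=-1]  = 2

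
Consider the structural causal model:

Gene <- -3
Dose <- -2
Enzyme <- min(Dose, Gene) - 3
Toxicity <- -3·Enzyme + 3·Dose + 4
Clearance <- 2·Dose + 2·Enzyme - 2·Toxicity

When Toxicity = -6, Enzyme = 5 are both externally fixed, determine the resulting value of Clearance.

The joint intervention fixes Toxicity = -6, Enzyme = 5, removing each variable's own equation.
Clearance = 2·Dose + 2·Enzyme - 2·Toxicity  [with Dose=-2, Enzyme=5, Toxicity=-6]  = 18

18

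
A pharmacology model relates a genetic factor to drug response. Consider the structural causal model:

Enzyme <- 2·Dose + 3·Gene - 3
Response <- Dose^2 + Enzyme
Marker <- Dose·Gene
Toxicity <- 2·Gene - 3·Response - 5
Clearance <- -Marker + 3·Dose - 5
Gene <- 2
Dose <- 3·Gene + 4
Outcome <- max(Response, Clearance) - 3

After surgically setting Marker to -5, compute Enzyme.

23

Under do(Marker=-5), the mechanism Marker <- Dose·Gene is discarded; Marker is fixed at -5.
Since Enzyme is not a descendant of the intervened variable, it is unaffected.
Dose = 3·Gene + 4  [with Gene=2]  = 10
Enzyme = 2·Dose + 3·Gene - 3  [with Dose=10, Gene=2]  = 23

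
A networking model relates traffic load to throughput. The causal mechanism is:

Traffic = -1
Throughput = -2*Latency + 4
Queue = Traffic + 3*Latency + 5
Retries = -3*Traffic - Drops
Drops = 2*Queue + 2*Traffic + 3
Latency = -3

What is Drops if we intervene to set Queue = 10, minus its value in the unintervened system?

The intervention breaks the incoming arrows to Queue: Queue = Traffic + 3*Latency + 5 no longer applies, and Queue = 10.
Drops = 2*Queue + 2*Traffic + 3  [with Queue=10, Traffic=-1]  = 21
Without intervention: Queue = Traffic + 3*Latency + 5  [with Traffic=-1, Latency=-3]  = -5; Drops = 2*Queue + 2*Traffic + 3  [with Queue=-5, Traffic=-1]  = -9.
Change = 21 − (-9) = 30.

30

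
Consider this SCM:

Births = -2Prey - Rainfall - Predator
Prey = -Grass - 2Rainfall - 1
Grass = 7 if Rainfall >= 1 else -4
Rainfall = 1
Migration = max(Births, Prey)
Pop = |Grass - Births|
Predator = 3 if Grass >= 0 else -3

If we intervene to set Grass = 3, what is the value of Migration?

8

Under do(Grass=3), the mechanism Grass = 7 if Rainfall >= 1 else -4 is discarded; Grass is fixed at 3.
Prey = -Grass - 2Rainfall - 1  [with Grass=3, Rainfall=1]  = -6
Predator = 3 if Grass >= 0 else -3  [with Grass=3]  = 3
Births = -2Prey - Rainfall - Predator  [with Prey=-6, Rainfall=1, Predator=3]  = 8
Migration = max(Births, Prey)  [with Births=8, Prey=-6]  = 8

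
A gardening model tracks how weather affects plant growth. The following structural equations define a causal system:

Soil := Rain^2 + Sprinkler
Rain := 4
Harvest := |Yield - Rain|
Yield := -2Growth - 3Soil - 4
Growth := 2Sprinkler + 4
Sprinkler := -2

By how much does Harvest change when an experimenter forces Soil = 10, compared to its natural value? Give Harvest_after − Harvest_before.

The intervention breaks the incoming arrows to Soil: Soil := Rain^2 + Sprinkler no longer applies, and Soil = 10.
Growth = 2Sprinkler + 4  [with Sprinkler=-2]  = 0
Yield = -2Growth - 3Soil - 4  [with Growth=0, Soil=10]  = -34
Harvest = |Yield - Rain|  [with Yield=-34, Rain=4]  = 38
Without intervention: Soil = Rain^2 + Sprinkler  [with Rain=4, Sprinkler=-2]  = 14; Growth = 2Sprinkler + 4  [with Sprinkler=-2]  = 0; Yield = -2Growth - 3Soil - 4  [with Growth=0, Soil=14]  = -46; Harvest = |Yield - Rain|  [with Yield=-46, Rain=4]  = 50.
Change = 38 − 50 = -12.

-12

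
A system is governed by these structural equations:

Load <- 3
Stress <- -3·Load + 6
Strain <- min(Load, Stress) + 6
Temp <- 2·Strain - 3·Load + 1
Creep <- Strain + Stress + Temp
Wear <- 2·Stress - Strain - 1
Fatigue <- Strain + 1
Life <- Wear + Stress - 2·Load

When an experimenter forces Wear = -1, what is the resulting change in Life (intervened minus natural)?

Intervening sets Wear = -1 and removes its equation (Wear <- 2·Stress - Strain - 1).
Stress = -3·Load + 6  [with Load=3]  = -3
Life = Wear + Stress - 2·Load  [with Wear=-1, Stress=-3, Load=3]  = -10
Without intervention: Stress = -3·Load + 6  [with Load=3]  = -3; Strain = min(Load, Stress) + 6  [with Load=3, Stress=-3]  = 3; Wear = 2·Stress - Strain - 1  [with Stress=-3, Strain=3]  = -10; Life = Wear + Stress - 2·Load  [with Wear=-10, Stress=-3, Load=3]  = -19.
Change = -10 − (-19) = 9.

9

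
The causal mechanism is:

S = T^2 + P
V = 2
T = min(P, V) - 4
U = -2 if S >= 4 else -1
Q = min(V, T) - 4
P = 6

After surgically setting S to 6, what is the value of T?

Under do(S=6), the mechanism S = T^2 + P is discarded; S is fixed at 6.
Since T is not a descendant of the intervened variable, it is unaffected.
T = min(P, V) - 4  [with P=6, V=2]  = -2

-2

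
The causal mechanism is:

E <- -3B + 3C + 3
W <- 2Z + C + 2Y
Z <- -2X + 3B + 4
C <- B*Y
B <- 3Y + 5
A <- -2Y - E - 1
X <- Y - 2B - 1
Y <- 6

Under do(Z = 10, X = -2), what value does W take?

170

Under do(Z = 10, X = -2), each intervened variable's structural equation is replaced by its fixed value.
B = 3Y + 5  [with Y=6]  = 23
C = B*Y  [with B=23, Y=6]  = 138
W = 2Z + C + 2Y  [with Z=10, C=138, Y=6]  = 170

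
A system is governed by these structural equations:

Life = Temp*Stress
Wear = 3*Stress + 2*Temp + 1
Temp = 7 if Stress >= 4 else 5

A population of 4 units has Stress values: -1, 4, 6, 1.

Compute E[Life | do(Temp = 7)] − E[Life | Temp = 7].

-17.5

The intervention sets Temp=7 in all 4 units regardless of Stress. Recomputing Life per unit gives -7, 28, 42, 7; average 17.5.
Observing Temp=7 restricts to units where Temp's equation naturally yields 7: Stress ∈ {4, 6}. In that subpopulation Life = 28, 42, mean 35.
Difference = 17.5 − 35 = -17.5.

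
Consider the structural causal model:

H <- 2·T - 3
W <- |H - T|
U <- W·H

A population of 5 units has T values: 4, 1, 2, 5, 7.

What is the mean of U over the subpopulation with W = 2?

Observing W=2 restricts to units where W's equation naturally yields 2: T ∈ {1, 5}. In that subpopulation U = -2, 14, mean 6.

6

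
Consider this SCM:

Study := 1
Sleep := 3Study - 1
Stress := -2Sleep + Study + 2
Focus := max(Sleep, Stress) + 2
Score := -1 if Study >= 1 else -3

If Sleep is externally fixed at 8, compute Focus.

Under do(Sleep=8), the mechanism Sleep := 3Study - 1 is discarded; Sleep is fixed at 8.
Stress = -2Sleep + Study + 2  [with Sleep=8, Study=1]  = -13
Focus = max(Sleep, Stress) + 2  [with Sleep=8, Stress=-13]  = 10

10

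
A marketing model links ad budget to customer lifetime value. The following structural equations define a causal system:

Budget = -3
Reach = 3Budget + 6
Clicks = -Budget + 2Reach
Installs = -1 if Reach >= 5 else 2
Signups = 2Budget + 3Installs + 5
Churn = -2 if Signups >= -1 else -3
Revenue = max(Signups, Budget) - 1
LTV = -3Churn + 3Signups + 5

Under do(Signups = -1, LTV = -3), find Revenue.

Setting Signups = -1, LTV = -3 by intervention discards those variables' equations.
Revenue = max(Signups, Budget) - 1  [with Signups=-1, Budget=-3]  = -2

-2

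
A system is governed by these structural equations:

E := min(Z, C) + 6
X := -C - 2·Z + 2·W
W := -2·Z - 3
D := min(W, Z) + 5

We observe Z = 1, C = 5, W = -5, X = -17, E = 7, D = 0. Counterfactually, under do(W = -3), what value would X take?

-13

The intervention breaks the incoming arrows to W: W := -2·Z - 3 no longer applies, and W = -3.
X = -C - 2·Z + 2·W  [with C=5, Z=1, W=-3]  = -13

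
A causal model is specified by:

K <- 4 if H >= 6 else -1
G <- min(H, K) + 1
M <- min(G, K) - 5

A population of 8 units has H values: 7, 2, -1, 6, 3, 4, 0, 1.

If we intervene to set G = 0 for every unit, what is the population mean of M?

-5.75

Every unit gets G=0 under the intervention. M values become -5, -6, -6, -5, -6, -6, -6, -6; E[M|do(G=0)] = -5.75.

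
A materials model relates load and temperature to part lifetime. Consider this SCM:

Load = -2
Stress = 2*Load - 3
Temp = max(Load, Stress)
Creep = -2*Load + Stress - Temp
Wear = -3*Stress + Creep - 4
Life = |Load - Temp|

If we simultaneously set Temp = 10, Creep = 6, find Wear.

23

Setting Temp = 10, Creep = 6 by intervention discards those variables' equations.
Stress = 2*Load - 3  [with Load=-2]  = -7
Wear = -3*Stress + Creep - 4  [with Stress=-7, Creep=6]  = 23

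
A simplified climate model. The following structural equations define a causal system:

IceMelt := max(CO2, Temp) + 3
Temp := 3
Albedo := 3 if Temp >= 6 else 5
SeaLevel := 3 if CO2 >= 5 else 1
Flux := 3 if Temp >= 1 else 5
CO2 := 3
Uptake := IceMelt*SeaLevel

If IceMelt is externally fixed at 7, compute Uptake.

7

The intervention breaks the incoming arrows to IceMelt: IceMelt := max(CO2, Temp) + 3 no longer applies, and IceMelt = 7.
SeaLevel = 3 if CO2 >= 5 else 1  [with CO2=3]  = 1
Uptake = IceMelt*SeaLevel  [with IceMelt=7, SeaLevel=1]  = 7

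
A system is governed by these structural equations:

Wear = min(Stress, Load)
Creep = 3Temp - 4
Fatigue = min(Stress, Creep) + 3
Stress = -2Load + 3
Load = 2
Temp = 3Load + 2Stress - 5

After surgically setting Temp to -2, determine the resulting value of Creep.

The intervention breaks the incoming arrows to Temp: Temp = 3Load + 2Stress - 5 no longer applies, and Temp = -2.
Creep = 3Temp - 4  [with Temp=-2]  = -10

-10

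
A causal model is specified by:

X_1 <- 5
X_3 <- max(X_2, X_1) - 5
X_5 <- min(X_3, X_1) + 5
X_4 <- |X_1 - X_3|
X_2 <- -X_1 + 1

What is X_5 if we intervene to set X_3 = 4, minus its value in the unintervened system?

do(X_3=4) replaces the equation X_3 <- max(X_2, X_1) - 5 with the constant X_3 = 4.
X_5 = min(X_3, X_1) + 5  [with X_3=4, X_1=5]  = 9
Without intervention: X_2 = -X_1 + 1  [with X_1=5]  = -4; X_3 = max(X_2, X_1) - 5  [with X_2=-4, X_1=5]  = 0; X_5 = min(X_3, X_1) + 5  [with X_3=0, X_1=5]  = 5.
Change = 9 − 5 = 4.

4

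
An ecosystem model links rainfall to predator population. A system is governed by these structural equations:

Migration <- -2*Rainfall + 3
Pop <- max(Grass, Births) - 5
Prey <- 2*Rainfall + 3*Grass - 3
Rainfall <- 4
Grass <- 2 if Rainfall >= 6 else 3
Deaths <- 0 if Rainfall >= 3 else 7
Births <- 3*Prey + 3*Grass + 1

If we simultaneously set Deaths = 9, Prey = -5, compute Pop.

The joint intervention fixes Deaths = 9, Prey = -5, removing each variable's own equation.
Grass = 2 if Rainfall >= 6 else 3  [with Rainfall=4]  = 3
Births = 3*Prey + 3*Grass + 1  [with Prey=-5, Grass=3]  = -5
Pop = max(Grass, Births) - 5  [with Grass=3, Births=-5]  = -2

-2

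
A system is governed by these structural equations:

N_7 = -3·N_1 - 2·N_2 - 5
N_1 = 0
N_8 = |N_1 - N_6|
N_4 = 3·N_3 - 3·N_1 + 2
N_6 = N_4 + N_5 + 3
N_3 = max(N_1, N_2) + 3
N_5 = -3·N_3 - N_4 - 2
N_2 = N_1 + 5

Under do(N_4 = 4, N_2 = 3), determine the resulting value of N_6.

-17

The joint intervention fixes N_4 = 4, N_2 = 3, removing each variable's own equation.
N_3 = max(N_1, N_2) + 3  [with N_1=0, N_2=3]  = 6
N_5 = -3·N_3 - N_4 - 2  [with N_3=6, N_4=4]  = -24
N_6 = N_4 + N_5 + 3  [with N_4=4, N_5=-24]  = -17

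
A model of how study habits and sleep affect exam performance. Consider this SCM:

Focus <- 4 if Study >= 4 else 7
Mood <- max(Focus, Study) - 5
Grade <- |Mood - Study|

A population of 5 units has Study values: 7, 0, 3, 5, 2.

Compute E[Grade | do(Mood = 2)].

2.2

The intervention sets Mood=2 in all 5 units regardless of Study. Recomputing Grade per unit gives 5, 2, 1, 3, 0; average 2.2.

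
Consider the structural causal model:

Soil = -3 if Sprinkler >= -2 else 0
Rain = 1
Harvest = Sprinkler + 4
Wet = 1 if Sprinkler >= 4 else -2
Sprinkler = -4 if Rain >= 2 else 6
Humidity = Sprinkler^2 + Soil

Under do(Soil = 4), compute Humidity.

40

do(Soil=4) replaces the equation Soil = -3 if Sprinkler >= -2 else 0 with the constant Soil = 4.
Sprinkler = -4 if Rain >= 2 else 6  [with Rain=1]  = 6
Humidity = Sprinkler^2 + Soil  [with Sprinkler=6, Soil=4]  = 40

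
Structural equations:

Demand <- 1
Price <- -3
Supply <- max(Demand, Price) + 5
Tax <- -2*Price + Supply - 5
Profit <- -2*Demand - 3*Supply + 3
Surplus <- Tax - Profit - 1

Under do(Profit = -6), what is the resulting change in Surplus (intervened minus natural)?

-11

The intervention breaks the incoming arrows to Profit: Profit <- -2*Demand - 3*Supply + 3 no longer applies, and Profit = -6.
Supply = max(Demand, Price) + 5  [with Demand=1, Price=-3]  = 6
Tax = -2*Price + Supply - 5  [with Price=-3, Supply=6]  = 7
Surplus = Tax - Profit - 1  [with Tax=7, Profit=-6]  = 12
Without intervention: Supply = max(Demand, Price) + 5  [with Demand=1, Price=-3]  = 6; Tax = -2*Price + Supply - 5  [with Price=-3, Supply=6]  = 7; Profit = -2*Demand - 3*Supply + 3  [with Demand=1, Supply=6]  = -17; Surplus = Tax - Profit - 1  [with Tax=7, Profit=-17]  = 23.
Change = 12 − 23 = -11.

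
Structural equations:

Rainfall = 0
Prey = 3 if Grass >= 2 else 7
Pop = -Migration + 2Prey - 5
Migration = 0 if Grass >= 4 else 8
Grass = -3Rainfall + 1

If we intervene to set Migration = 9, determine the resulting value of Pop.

Intervening sets Migration = 9 and removes its equation (Migration = 0 if Grass >= 4 else 8).
Grass = -3Rainfall + 1  [with Rainfall=0]  = 1
Prey = 3 if Grass >= 2 else 7  [with Grass=1]  = 7
Pop = -Migration + 2Prey - 5  [with Migration=9, Prey=7]  = 0

0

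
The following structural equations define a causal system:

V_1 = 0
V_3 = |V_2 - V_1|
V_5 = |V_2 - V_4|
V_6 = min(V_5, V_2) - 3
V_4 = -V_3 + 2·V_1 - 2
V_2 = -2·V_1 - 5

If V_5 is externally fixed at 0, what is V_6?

-8

The intervention breaks the incoming arrows to V_5: V_5 = |V_2 - V_4| no longer applies, and V_5 = 0.
V_2 = -2·V_1 - 5  [with V_1=0]  = -5
V_6 = min(V_5, V_2) - 3  [with V_5=0, V_2=-5]  = -8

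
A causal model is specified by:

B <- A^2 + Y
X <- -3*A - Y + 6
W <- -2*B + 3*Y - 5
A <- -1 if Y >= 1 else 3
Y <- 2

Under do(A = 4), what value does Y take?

Under do(A=4), the mechanism A <- -1 if Y >= 1 else 3 is discarded; A is fixed at 4.
Y is not downstream of the intervention, so its value is determined by the original equations.

2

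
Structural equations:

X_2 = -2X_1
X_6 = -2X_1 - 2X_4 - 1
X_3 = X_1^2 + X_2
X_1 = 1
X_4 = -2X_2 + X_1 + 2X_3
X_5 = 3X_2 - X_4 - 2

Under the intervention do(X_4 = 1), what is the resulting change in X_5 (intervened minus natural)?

Intervening sets X_4 = 1 and removes its equation (X_4 = -2X_2 + X_1 + 2X_3).
X_2 = -2X_1  [with X_1=1]  = -2
X_5 = 3X_2 - X_4 - 2  [with X_2=-2, X_4=1]  = -9
Without intervention: X_2 = -2X_1  [with X_1=1]  = -2; X_3 = X_1^2 + X_2  [with X_1=1, X_2=-2]  = -1; X_4 = -2X_2 + X_1 + 2X_3  [with X_2=-2, X_1=1, X_3=-1]  = 3; X_5 = 3X_2 - X_4 - 2  [with X_2=-2, X_4=3]  = -11.
Change = -9 − (-11) = 2.

2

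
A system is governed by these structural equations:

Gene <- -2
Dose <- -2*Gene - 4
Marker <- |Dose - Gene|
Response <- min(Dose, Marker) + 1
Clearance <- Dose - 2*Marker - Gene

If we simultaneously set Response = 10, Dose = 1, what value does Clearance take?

The joint intervention fixes Response = 10, Dose = 1, removing each variable's own equation.
Marker = |Dose - Gene|  [with Dose=1, Gene=-2]  = 3
Clearance = Dose - 2*Marker - Gene  [with Dose=1, Marker=3, Gene=-2]  = -3

-3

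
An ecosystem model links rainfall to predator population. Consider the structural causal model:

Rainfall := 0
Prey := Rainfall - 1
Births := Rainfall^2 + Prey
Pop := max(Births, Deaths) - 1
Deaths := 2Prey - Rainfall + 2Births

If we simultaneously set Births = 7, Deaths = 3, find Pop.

6

Setting Births = 7, Deaths = 3 by intervention discards those variables' equations.
Pop = max(Births, Deaths) - 1  [with Births=7, Deaths=3]  = 6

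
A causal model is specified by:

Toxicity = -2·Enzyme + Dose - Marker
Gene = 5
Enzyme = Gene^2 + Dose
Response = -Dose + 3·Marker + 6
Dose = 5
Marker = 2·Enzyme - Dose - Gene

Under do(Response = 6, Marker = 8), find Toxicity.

Setting Response = 6, Marker = 8 by intervention discards those variables' equations.
Enzyme = Gene^2 + Dose  [with Gene=5, Dose=5]  = 30
Toxicity = -2·Enzyme + Dose - Marker  [with Enzyme=30, Dose=5, Marker=8]  = -63

-63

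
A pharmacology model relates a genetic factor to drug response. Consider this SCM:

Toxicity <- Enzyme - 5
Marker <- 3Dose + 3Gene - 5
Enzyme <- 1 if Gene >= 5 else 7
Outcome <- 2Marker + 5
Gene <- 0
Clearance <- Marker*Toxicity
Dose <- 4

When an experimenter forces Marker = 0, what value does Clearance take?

0

Under do(Marker=0), the mechanism Marker <- 3Dose + 3Gene - 5 is discarded; Marker is fixed at 0.
Enzyme = 1 if Gene >= 5 else 7  [with Gene=0]  = 7
Toxicity = Enzyme - 5  [with Enzyme=7]  = 2
Clearance = Marker*Toxicity  [with Marker=0, Toxicity=2]  = 0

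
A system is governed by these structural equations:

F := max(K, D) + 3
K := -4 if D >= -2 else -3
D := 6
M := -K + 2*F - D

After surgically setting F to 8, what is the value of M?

14

The intervention breaks the incoming arrows to F: F := max(K, D) + 3 no longer applies, and F = 8.
K = -4 if D >= -2 else -3  [with D=6]  = -4
M = -K + 2*F - D  [with K=-4, F=8, D=6]  = 14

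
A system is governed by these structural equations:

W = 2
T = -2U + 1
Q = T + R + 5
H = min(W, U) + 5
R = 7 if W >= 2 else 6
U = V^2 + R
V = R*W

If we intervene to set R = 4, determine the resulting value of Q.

Under do(R=4), the mechanism R = 7 if W >= 2 else 6 is discarded; R is fixed at 4.
V = R*W  [with R=4, W=2]  = 8
U = V^2 + R  [with V=8, R=4]  = 68
T = -2U + 1  [with U=68]  = -135
Q = T + R + 5  [with T=-135, R=4]  = -126

-126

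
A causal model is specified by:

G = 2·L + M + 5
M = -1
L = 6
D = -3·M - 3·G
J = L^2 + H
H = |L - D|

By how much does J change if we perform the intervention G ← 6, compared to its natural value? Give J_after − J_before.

-30

The intervention breaks the incoming arrows to G: G = 2·L + M + 5 no longer applies, and G = 6.
D = -3·M - 3·G  [with M=-1, G=6]  = -15
H = |L - D|  [with L=6, D=-15]  = 21
J = L^2 + H  [with L=6, H=21]  = 57
Without intervention: G = 2·L + M + 5  [with L=6, M=-1]  = 16; D = -3·M - 3·G  [with M=-1, G=16]  = -45; H = |L - D|  [with L=6, D=-45]  = 51; J = L^2 + H  [with L=6, H=51]  = 87.
Change = 57 − 87 = -30.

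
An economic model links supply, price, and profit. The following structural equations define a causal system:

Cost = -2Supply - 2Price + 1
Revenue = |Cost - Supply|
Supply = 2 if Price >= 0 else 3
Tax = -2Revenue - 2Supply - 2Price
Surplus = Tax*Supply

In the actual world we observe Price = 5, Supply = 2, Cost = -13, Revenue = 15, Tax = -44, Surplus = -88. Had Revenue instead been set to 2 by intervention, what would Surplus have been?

-36

Under do(Revenue=2), the mechanism Revenue = |Cost - Supply| is discarded; Revenue is fixed at 2.
Supply = 2 if Price >= 0 else 3  [with Price=5]  = 2
Tax = -2Revenue - 2Supply - 2Price  [with Revenue=2, Supply=2, Price=5]  = -18
Surplus = Tax*Supply  [with Tax=-18, Supply=2]  = -36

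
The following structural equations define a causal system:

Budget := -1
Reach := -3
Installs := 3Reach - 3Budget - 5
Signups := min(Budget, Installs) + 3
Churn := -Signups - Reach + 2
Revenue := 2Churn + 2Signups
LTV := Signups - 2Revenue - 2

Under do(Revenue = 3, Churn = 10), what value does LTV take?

Setting Revenue = 3, Churn = 10 by intervention discards those variables' equations.
Installs = 3Reach - 3Budget - 5  [with Reach=-3, Budget=-1]  = -11
Signups = min(Budget, Installs) + 3  [with Budget=-1, Installs=-11]  = -8
LTV = Signups - 2Revenue - 2  [with Signups=-8, Revenue=3]  = -16

-16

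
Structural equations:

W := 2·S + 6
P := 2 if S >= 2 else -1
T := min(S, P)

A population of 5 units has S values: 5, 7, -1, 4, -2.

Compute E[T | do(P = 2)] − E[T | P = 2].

-1.4

do(P=2) breaks P's dependence on S. With P=2 fixed, T across the units is 2, 2, -1, 2, -2, mean 0.6.
E[T|P=2] averages over only the 3 units with P=2 (S = 5, 7, 4): T = 2, 2, 2, mean 2.
Difference = 0.6 − 2 = -1.4.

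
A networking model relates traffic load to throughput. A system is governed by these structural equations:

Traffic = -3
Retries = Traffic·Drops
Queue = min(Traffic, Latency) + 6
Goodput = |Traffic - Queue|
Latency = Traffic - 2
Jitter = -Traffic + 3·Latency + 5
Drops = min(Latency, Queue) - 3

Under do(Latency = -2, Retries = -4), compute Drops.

The joint intervention fixes Latency = -2, Retries = -4, removing each variable's own equation.
Queue = min(Traffic, Latency) + 6  [with Traffic=-3, Latency=-2]  = 3
Drops = min(Latency, Queue) - 3  [with Latency=-2, Queue=3]  = -5

-5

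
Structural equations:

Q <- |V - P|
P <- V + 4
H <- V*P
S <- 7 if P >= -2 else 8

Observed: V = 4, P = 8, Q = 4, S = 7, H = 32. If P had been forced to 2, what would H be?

8

do(P=2) replaces the equation P <- V + 4 with the constant P = 2.
H = V*P  [with V=4, P=2]  = 8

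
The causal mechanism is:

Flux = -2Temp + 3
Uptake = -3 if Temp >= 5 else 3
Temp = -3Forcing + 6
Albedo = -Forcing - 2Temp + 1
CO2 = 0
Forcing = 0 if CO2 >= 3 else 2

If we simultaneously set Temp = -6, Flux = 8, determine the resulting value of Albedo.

The joint intervention fixes Temp = -6, Flux = 8, removing each variable's own equation.
Forcing = 0 if CO2 >= 3 else 2  [with CO2=0]  = 2
Albedo = -Forcing - 2Temp + 1  [with Forcing=2, Temp=-6]  = 11

11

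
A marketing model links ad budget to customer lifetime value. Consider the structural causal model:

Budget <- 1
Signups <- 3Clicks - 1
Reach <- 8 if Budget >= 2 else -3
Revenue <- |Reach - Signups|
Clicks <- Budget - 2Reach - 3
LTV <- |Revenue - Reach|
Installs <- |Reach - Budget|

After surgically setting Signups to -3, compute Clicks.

4

do(Signups=-3) replaces the equation Signups <- 3Clicks - 1 with the constant Signups = -3.
Clicks is not downstream of the intervention, so its value is determined by the original equations.
Reach = 8 if Budget >= 2 else -3  [with Budget=1]  = -3
Clicks = Budget - 2Reach - 3  [with Budget=1, Reach=-3]  = 4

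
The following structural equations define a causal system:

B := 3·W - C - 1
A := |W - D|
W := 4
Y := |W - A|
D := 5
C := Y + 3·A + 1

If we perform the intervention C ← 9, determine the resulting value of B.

The intervention breaks the incoming arrows to C: C := Y + 3·A + 1 no longer applies, and C = 9.
B = 3·W - C - 1  [with W=4, C=9]  = 2

2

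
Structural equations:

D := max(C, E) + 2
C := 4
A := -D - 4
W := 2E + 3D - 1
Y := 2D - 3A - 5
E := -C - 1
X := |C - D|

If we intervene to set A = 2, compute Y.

1

The intervention breaks the incoming arrows to A: A := -D - 4 no longer applies, and A = 2.
E = -C - 1  [with C=4]  = -5
D = max(C, E) + 2  [with C=4, E=-5]  = 6
Y = 2D - 3A - 5  [with D=6, A=2]  = 1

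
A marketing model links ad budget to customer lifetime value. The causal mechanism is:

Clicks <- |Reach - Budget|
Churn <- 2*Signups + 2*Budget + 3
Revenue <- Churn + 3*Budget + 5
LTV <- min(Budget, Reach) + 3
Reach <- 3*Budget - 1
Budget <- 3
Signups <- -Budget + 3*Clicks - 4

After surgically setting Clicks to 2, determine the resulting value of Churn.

do(Clicks=2) replaces the equation Clicks <- |Reach - Budget| with the constant Clicks = 2.
Signups = -Budget + 3*Clicks - 4  [with Budget=3, Clicks=2]  = -1
Churn = 2*Signups + 2*Budget + 3  [with Signups=-1, Budget=3]  = 7

7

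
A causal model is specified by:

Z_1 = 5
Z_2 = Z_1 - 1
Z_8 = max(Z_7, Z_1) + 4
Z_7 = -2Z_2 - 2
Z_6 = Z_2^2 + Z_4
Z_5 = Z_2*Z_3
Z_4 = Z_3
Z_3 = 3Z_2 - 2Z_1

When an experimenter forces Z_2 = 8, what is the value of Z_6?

78

Under do(Z_2=8), the mechanism Z_2 = Z_1 - 1 is discarded; Z_2 is fixed at 8.
Z_3 = 3Z_2 - 2Z_1  [with Z_2=8, Z_1=5]  = 14
Z_4 = Z_3  [with Z_3=14]  = 14
Z_6 = Z_2^2 + Z_4  [with Z_2=8, Z_4=14]  = 78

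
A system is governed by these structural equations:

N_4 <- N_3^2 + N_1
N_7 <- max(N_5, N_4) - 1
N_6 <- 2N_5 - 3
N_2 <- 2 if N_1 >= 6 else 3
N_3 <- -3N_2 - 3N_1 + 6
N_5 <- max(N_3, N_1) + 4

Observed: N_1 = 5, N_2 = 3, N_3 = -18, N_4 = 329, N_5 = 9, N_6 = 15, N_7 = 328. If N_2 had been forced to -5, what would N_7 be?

40

Under do(N_2=-5), the mechanism N_2 <- 2 if N_1 >= 6 else 3 is discarded; N_2 is fixed at -5.
N_3 = -3N_2 - 3N_1 + 6  [with N_2=-5, N_1=5]  = 6
N_4 = N_3^2 + N_1  [with N_3=6, N_1=5]  = 41
N_5 = max(N_3, N_1) + 4  [with N_3=6, N_1=5]  = 10
N_7 = max(N_5, N_4) - 1  [with N_5=10, N_4=41]  = 40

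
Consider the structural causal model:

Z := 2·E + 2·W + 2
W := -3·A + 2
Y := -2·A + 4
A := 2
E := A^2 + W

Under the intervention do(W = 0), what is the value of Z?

10

Under do(W=0), the mechanism W := -3·A + 2 is discarded; W is fixed at 0.
E = A^2 + W  [with A=2, W=0]  = 4
Z = 2·E + 2·W + 2  [with E=4, W=0]  = 10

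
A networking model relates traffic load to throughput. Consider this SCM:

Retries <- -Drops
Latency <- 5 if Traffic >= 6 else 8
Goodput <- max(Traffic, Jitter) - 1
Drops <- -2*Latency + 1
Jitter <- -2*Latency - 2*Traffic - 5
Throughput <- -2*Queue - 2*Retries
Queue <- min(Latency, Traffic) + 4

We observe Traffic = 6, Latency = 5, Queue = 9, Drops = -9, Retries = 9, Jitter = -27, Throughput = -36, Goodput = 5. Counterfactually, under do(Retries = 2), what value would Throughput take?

-22

Under do(Retries=2), the mechanism Retries <- -Drops is discarded; Retries is fixed at 2.
Latency = 5 if Traffic >= 6 else 8  [with Traffic=6]  = 5
Queue = min(Latency, Traffic) + 4  [with Latency=5, Traffic=6]  = 9
Throughput = -2*Queue - 2*Retries  [with Queue=9, Retries=2]  = -22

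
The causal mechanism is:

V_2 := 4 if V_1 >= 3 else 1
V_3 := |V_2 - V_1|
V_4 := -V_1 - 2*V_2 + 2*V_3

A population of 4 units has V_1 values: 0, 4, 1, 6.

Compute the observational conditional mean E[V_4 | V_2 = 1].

-1.5

Observing V_2=1 restricts to units where V_2's equation naturally yields 1: V_1 ∈ {0, 1}. In that subpopulation V_4 = 0, -3, mean -1.5.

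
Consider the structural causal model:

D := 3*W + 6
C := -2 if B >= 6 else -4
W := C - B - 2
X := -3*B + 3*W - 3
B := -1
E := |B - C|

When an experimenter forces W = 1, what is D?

9

The intervention breaks the incoming arrows to W: W := C - B - 2 no longer applies, and W = 1.
D = 3*W + 6  [with W=1]  = 9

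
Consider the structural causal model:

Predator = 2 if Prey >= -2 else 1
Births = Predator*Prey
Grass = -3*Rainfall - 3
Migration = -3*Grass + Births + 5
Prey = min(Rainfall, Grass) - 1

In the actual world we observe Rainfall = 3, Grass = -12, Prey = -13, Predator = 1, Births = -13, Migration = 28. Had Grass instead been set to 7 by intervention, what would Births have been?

do(Grass=7) replaces the equation Grass = -3*Rainfall - 3 with the constant Grass = 7.
Prey = min(Rainfall, Grass) - 1  [with Rainfall=3, Grass=7]  = 2
Predator = 2 if Prey >= -2 else 1  [with Prey=2]  = 2
Births = Predator*Prey  [with Predator=2, Prey=2]  = 4

4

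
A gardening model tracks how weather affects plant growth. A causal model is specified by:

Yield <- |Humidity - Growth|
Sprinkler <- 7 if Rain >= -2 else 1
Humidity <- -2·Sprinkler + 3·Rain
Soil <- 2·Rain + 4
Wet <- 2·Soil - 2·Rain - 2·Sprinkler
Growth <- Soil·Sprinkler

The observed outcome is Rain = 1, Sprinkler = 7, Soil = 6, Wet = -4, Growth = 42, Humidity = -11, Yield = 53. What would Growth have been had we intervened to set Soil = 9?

do(Soil=9) replaces the equation Soil <- 2·Rain + 4 with the constant Soil = 9.
Sprinkler = 7 if Rain >= -2 else 1  [with Rain=1]  = 7
Growth = Soil·Sprinkler  [with Soil=9, Sprinkler=7]  = 63

63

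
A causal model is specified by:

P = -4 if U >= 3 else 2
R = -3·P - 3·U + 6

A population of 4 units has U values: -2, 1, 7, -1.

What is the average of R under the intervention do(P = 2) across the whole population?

-3.75

Every unit gets P=2 under the intervention. R values become 6, -3, -21, 3; E[R|do(P=2)] = -3.75.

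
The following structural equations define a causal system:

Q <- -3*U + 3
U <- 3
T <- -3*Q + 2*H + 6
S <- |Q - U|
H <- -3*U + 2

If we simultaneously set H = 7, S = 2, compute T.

The joint intervention fixes H = 7, S = 2, removing each variable's own equation.
Q = -3*U + 3  [with U=3]  = -6
T = -3*Q + 2*H + 6  [with Q=-6, H=7]  = 38

38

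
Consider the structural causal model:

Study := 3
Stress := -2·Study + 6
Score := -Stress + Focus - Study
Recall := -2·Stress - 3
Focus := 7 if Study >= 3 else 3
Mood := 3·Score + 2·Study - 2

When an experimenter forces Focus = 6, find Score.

3

The intervention breaks the incoming arrows to Focus: Focus := 7 if Study >= 3 else 3 no longer applies, and Focus = 6.
Stress = -2·Study + 6  [with Study=3]  = 0
Score = -Stress + Focus - Study  [with Stress=0, Focus=6, Study=3]  = 3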